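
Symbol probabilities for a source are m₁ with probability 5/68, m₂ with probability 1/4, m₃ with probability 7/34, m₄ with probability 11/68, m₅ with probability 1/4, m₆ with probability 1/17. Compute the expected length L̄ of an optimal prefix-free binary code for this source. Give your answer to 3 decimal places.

Repeatedly combine the two least-probable nodes; the expected code length is the sum of the merged weights.
merge 1/17 + 5/68 → 9/68
merge 9/68 + 11/68 → 5/17
merge 7/34 + 1/4 → 31/68
merge 1/4 + 5/17 → 37/68
merge 31/68 + 37/68 → 1
L = 9/68 + 5/17 + 31/68 + 37/68 + 1 = 165/68 ≈ 2.426 bits/symbol.

2.426 bits/symbol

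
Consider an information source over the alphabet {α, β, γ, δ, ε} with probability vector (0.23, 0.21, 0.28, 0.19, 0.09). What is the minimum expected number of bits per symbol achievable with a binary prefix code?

Repeatedly combine the two least-probable nodes; the expected code length is the sum of the merged weights.
merge 9/100 + 19/100 → 7/25
merge 21/100 + 23/100 → 11/25
merge 7/25 + 7/25 → 14/25
merge 11/25 + 14/25 → 1
L = 7/25 + 11/25 + 14/25 + 1 = 57/25 = 2.28 bits/symbol.

2.28 bits/symbol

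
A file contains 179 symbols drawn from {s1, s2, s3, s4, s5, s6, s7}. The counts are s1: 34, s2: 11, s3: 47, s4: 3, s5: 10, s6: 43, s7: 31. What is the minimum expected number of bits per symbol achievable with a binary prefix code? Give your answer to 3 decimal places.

2.514 bits/symbol

Probabilities are the counts divided by 179.
Repeatedly combine the two least-probable nodes; the expected code length is the sum of the merged weights.
merge 3/179 + 10/179 → 13/179
merge 11/179 + 13/179 → 24/179
merge 24/179 + 31/179 → 55/179
merge 34/179 + 43/179 → 77/179
merge 47/179 + 55/179 → 102/179
merge 77/179 + 102/179 → 1
L = 13/179 + 24/179 + 55/179 + 77/179 + 102/179 + 1 = 450/179 ≈ 2.514 bits/symbol.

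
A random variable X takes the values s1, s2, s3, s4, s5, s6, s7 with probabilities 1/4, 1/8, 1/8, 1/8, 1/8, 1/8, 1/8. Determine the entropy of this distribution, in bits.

Each probability is a power of 1/2, so log₂(1/p) is an integer.
H = Σ p·log₂(1/p) = 1/4·2 + 1/8·3 + 1/8·3 + 1/8·3 + 1/8·3 + 1/8·3 + 1/8·3 = 2.75 bits.

2.75 bits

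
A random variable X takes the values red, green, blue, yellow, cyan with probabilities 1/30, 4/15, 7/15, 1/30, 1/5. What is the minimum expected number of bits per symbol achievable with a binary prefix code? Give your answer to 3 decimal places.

1.867 bits/symbol

Repeatedly combine the two least-probable nodes; the expected code length is the sum of the merged weights.
merge 1/30 + 1/30 → 1/15
merge 1/15 + 1/5 → 4/15
merge 4/15 + 4/15 → 8/15
merge 7/15 + 8/15 → 1
L = 1/15 + 4/15 + 8/15 + 1 = 28/15 ≈ 1.867 bits/symbol.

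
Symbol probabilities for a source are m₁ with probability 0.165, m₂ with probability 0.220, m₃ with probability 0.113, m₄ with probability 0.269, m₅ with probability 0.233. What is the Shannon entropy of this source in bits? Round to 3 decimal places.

2.264 bits

H = −Σ pᵢ log₂ pᵢ.
−0.165·log₂(0.165) = 0.4289
−0.220·log₂(0.220) = 0.4806
−0.113·log₂(0.113) = 0.3555
−0.269·log₂(0.269) = 0.5096
−0.233·log₂(0.233) = 0.4897
Sum ≈ 2.2642 → 2.264 bits.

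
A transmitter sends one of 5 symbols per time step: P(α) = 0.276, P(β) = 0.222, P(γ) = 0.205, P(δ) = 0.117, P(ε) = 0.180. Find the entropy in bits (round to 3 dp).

H = −Σ pᵢ log₂ pᵢ.
−0.276·log₂(0.276) = 0.5126
−0.222·log₂(0.222) = 0.4820
−0.205·log₂(0.205) = 0.4687
−0.117·log₂(0.117) = 0.3622
−0.180·log₂(0.180) = 0.4453
Sum ≈ 2.2708 → 2.271 bits.

2.271 bits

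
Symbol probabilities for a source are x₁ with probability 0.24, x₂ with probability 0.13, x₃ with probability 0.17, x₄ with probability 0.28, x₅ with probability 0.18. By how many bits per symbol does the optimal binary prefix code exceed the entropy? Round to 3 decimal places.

Entropy H = −Σ p log₂ p ≈ 2.2709 bits.
Huffman merges: 13/100+17/100→3/10; 9/50+6/25→21/50; 7/25+3/10→29/50; 21/50+29/50→1. L = 23/10 ≈ 2.3000.
L − H = 2.3000 − 2.2709 = 0.029 bits.

0.029 bits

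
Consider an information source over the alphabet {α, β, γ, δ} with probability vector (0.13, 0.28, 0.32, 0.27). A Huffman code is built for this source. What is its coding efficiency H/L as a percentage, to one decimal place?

Entropy H = −Σ p log₂ p ≈ 1.9329 bits.
Huffman merges: 13/100+27/100→2/5; 7/25+8/25→3/5; 2/5+3/5→1. L = 2 ≈ 2.0000.
Efficiency = H/L = 1.9329/2.0000 = 96.6%.

96.6%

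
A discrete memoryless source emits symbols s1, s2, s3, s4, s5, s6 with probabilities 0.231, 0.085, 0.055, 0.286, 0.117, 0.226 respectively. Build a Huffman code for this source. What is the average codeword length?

Repeatedly combine the two least-probable nodes; the expected code length is the sum of the merged weights.
merge 11/200 + 17/200 → 7/50
merge 117/1000 + 7/50 → 257/1000
merge 113/500 + 231/1000 → 457/1000
merge 257/1000 + 143/500 → 543/1000
merge 457/1000 + 543/1000 → 1
L = 7/50 + 257/1000 + 457/1000 + 543/1000 + 1 = 2397/1000 = 2.397 bits/symbol.

2.397 bits/symbol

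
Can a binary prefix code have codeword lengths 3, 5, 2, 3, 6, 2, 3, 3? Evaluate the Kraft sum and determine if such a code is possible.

With common denominator 2^6 = 64: Σ 2^(−ℓᵢ) = 8/64 + 2/64 + 16/64 + 8/64 + 1/64 + 16/64 + 8/64 + 8/64 = 67/64 = 1.046875.
Kraft's inequality requires Σ ≤ 1; here Σ = 1.046875 > 1, so no such prefix code exists.

1.046875; no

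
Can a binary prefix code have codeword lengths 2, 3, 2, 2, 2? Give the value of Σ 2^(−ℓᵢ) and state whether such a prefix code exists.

1.125; no

With common denominator 2^3 = 8: Σ 2^(−ℓᵢ) = 2/8 + 1/8 + 2/8 + 2/8 + 2/8 = 9/8 = 1.125.
Kraft's inequality requires Σ ≤ 1; here Σ = 1.125 > 1, so no such prefix code exists.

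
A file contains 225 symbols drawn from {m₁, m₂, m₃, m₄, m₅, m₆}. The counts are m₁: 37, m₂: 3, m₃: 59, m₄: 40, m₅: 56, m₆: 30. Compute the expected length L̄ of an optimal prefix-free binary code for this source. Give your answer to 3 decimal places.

2.458 bits/symbol

Probabilities are the counts divided by 225.
Repeatedly combine the two least-probable nodes; the expected code length is the sum of the merged weights.
merge 1/75 + 2/15 → 11/75
merge 11/75 + 37/225 → 14/45
merge 8/45 + 56/225 → 32/75
merge 59/225 + 14/45 → 43/75
merge 32/75 + 43/75 → 1
L = 11/75 + 14/45 + 32/75 + 43/75 + 1 = 553/225 ≈ 2.458 bits/symbol.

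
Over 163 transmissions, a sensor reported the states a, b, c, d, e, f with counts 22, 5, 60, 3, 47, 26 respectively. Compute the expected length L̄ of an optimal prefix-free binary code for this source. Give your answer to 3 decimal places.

Probabilities are the counts divided by 163.
Repeatedly combine the two least-probable nodes; the expected code length is the sum of the merged weights.
merge 3/163 + 5/163 → 8/163
merge 8/163 + 22/163 → 30/163
merge 26/163 + 30/163 → 56/163
merge 47/163 + 56/163 → 103/163
merge 60/163 + 103/163 → 1
L = 8/163 + 30/163 + 56/163 + 103/163 + 1 = 360/163 ≈ 2.209 bits/symbol.

2.209 bits/symbol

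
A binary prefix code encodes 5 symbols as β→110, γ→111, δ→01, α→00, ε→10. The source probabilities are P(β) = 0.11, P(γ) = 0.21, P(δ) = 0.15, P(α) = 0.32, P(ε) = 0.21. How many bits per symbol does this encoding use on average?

L̄ = Σ pᵢ·ℓᵢ = 0.11·3 + 0.21·3 + 0.15·2 + 0.32·2 + 0.21·2 = 2.32 bits/symbol.

2.32 bits/symbol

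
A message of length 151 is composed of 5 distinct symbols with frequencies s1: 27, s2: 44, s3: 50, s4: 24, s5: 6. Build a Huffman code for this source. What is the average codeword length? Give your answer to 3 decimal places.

2.199 bits/symbol

Probabilities are the counts divided by 151.
Repeatedly combine the two least-probable nodes; the expected code length is the sum of the merged weights.
merge 6/151 + 24/151 → 30/151
merge 27/151 + 30/151 → 57/151
merge 44/151 + 50/151 → 94/151
merge 57/151 + 94/151 → 1
L = 30/151 + 57/151 + 94/151 + 1 = 332/151 ≈ 2.199 bits/symbol.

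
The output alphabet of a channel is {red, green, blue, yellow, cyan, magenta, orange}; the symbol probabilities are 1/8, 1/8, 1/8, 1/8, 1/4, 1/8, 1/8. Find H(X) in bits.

Each probability is a power of 1/2, so log₂(1/p) is an integer.
H = Σ p·log₂(1/p) = 1/8·3 + 1/8·3 + 1/8·3 + 1/8·3 + 1/4·2 + 1/8·3 + 1/8·3 = 2.75 bits.

2.75 bits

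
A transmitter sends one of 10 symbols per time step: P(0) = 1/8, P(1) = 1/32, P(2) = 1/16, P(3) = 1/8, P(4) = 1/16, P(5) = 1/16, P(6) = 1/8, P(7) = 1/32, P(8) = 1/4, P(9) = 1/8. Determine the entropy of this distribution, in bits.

Each probability is a power of 1/2, so log₂(1/p) is an integer.
H = Σ p·log₂(1/p) = 1/8·3 + 1/32·5 + 1/16·4 + 1/8·3 + 1/16·4 + 1/16·4 + 1/8·3 + 1/32·5 + 1/4·2 + 1/8·3 = 3.0625 bits.

3.0625 bits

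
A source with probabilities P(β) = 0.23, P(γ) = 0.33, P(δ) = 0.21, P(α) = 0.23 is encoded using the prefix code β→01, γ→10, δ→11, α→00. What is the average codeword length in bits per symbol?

2 bits/symbol

L̄ = Σ pᵢ·ℓᵢ = 0.23·2 + 0.33·2 + 0.21·2 + 0.23·2 = 2 bits/symbol.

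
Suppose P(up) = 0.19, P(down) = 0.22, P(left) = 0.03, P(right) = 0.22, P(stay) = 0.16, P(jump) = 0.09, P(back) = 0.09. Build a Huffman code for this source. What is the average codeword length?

2.68 bits/symbol

Repeatedly combine the two least-probable nodes; the expected code length is the sum of the merged weights.
merge 3/100 + 9/100 → 3/25
merge 9/100 + 3/25 → 21/100
merge 4/25 + 19/100 → 7/20
merge 21/100 + 11/50 → 43/100
merge 11/50 + 7/20 → 57/100
merge 43/100 + 57/100 → 1
L = 3/25 + 21/100 + 7/20 + 43/100 + 57/100 + 1 = 67/25 = 2.68 bits/symbol.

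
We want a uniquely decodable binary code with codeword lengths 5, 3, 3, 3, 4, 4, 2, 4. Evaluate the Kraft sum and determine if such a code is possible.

0.84375; yes

With common denominator 2^5 = 32: Σ 2^(−ℓᵢ) = 1/32 + 4/32 + 4/32 + 4/32 + 2/32 + 2/32 + 8/32 + 2/32 = 27/32 = 0.84375.
Kraft's inequality requires Σ ≤ 1; here Σ = 0.84375 ≤ 1, so such a prefix code exists.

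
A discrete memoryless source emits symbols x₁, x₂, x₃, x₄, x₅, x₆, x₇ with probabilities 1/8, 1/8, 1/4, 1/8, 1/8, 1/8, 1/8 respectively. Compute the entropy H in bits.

Each probability is a power of 1/2, so log₂(1/p) is an integer.
H = Σ p·log₂(1/p) = 1/8·3 + 1/8·3 + 1/4·2 + 1/8·3 + 1/8·3 + 1/8·3 + 1/8·3 = 2.75 bits.

2.75 bits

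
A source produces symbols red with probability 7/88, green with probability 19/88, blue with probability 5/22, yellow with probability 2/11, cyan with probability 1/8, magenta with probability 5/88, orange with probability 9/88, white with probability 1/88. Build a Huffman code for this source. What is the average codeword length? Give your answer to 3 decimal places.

Repeatedly combine the two least-probable nodes; the expected code length is the sum of the merged weights.
merge 1/88 + 5/88 → 3/44
merge 3/44 + 7/88 → 13/88
merge 9/88 + 1/8 → 5/22
merge 13/88 + 2/11 → 29/88
merge 19/88 + 5/22 → 39/88
merge 5/22 + 29/88 → 49/88
merge 39/88 + 49/88 → 1
L = 3/44 + 13/88 + 5/22 + 29/88 + 39/88 + 49/88 + 1 = 61/22 ≈ 2.773 bits/symbol.

2.773 bits/symbol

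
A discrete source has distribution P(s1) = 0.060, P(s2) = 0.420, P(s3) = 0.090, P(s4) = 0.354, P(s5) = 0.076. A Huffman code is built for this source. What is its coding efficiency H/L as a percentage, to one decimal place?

Entropy H = −Σ p log₂ p ≈ 1.8947 bits.
Huffman merges: 3/50+19/250→17/125; 9/100+17/125→113/500; 113/500+177/500→29/50; 21/50+29/50→1. L = 971/500 ≈ 1.9420.
Efficiency = H/L = 1.8947/1.9420 = 97.6%.

97.6%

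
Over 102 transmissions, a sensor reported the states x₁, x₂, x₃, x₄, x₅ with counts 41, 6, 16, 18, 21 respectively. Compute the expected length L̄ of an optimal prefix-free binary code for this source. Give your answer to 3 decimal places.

Probabilities are the counts divided by 102.
Repeatedly combine the two least-probable nodes; the expected code length is the sum of the merged weights.
merge 1/17 + 8/51 → 11/51
merge 3/17 + 7/34 → 13/34
merge 11/51 + 13/34 → 61/102
merge 41/102 + 61/102 → 1
L = 11/51 + 13/34 + 61/102 + 1 = 112/51 ≈ 2.196 bits/symbol.

2.196 bits/symbol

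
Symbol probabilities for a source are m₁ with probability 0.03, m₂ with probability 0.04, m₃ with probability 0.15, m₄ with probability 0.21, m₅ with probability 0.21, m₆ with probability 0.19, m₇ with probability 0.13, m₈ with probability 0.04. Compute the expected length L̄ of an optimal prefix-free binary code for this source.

2.76 bits/symbol

Repeatedly combine the two least-probable nodes; the expected code length is the sum of the merged weights.
merge 3/100 + 1/25 → 7/100
merge 1/25 + 7/100 → 11/100
merge 11/100 + 13/100 → 6/25
merge 3/20 + 19/100 → 17/50
merge 21/100 + 21/100 → 21/50
merge 6/25 + 17/50 → 29/50
merge 21/50 + 29/50 → 1
L = 7/100 + 11/100 + 6/25 + 17/50 + 21/50 + 29/50 + 1 = 69/25 = 2.76 bits/symbol.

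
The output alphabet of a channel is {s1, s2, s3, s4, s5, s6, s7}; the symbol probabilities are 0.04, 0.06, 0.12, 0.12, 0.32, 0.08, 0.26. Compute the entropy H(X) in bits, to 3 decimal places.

H = −Σ pᵢ log₂ pᵢ.
−0.04·log₂(0.04) = 0.1858
−0.06·log₂(0.06) = 0.2435
−0.12·log₂(0.12) = 0.3671
−0.12·log₂(0.12) = 0.3671
−0.32·log₂(0.32) = 0.5260
−0.08·log₂(0.08) = 0.2915
−0.26·log₂(0.26) = 0.5053
Sum ≈ 2.4863 → 2.486 bits.

2.486 bits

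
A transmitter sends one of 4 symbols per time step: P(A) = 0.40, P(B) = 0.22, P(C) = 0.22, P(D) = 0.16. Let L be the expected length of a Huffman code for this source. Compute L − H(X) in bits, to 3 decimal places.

0.067 bits

Entropy H = −Σ p log₂ p ≈ 1.9129 bits.
Huffman merges: 4/25+11/50→19/50; 11/50+19/50→3/5; 2/5+3/5→1. L = 99/50 ≈ 1.9800.
L − H = 1.9800 − 1.9129 = 0.067 bits.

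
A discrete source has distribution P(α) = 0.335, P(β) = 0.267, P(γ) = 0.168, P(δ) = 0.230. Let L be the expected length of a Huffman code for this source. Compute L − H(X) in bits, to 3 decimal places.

0.043 bits

Entropy H = −Σ p log₂ p ≈ 1.9572 bits.
Huffman merges: 21/125+23/100→199/500; 267/1000+67/200→301/500; 199/500+301/500→1. L = 2 ≈ 2.0000.
L − H = 2.0000 − 1.9572 = 0.043 bits.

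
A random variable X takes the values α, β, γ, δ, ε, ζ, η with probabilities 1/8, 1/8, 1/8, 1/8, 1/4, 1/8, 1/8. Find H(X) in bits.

Each probability is a power of 1/2, so log₂(1/p) is an integer.
H = Σ p·log₂(1/p) = 1/8·3 + 1/8·3 + 1/8·3 + 1/8·3 + 1/4·2 + 1/8·3 + 1/8·3 = 2.75 bits.

2.75 bits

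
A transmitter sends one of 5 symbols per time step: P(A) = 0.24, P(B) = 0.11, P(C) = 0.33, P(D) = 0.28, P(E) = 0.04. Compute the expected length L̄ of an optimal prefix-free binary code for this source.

Repeatedly combine the two least-probable nodes; the expected code length is the sum of the merged weights.
merge 1/25 + 11/100 → 3/20
merge 3/20 + 6/25 → 39/100
merge 7/25 + 33/100 → 61/100
merge 39/100 + 61/100 → 1
L = 3/20 + 39/100 + 61/100 + 1 = 43/20 = 2.15 bits/symbol.

2.15 bits/symbol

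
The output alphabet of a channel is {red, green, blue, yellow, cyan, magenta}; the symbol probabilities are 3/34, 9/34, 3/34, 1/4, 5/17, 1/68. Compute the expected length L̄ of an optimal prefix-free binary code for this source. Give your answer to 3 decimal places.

2.294 bits/symbol

Repeatedly combine the two least-probable nodes; the expected code length is the sum of the merged weights.
merge 1/68 + 3/34 → 7/68
merge 3/34 + 7/68 → 13/68
merge 13/68 + 1/4 → 15/34
merge 9/34 + 5/17 → 19/34
merge 15/34 + 19/34 → 1
L = 7/68 + 13/68 + 15/34 + 19/34 + 1 = 39/17 ≈ 2.294 bits/symbol.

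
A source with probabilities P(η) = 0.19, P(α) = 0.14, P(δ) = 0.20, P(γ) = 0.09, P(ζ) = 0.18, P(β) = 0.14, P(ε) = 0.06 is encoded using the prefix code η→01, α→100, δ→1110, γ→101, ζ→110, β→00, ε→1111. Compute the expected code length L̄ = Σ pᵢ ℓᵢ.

2.93 bits/symbol

L̄ = Σ pᵢ·ℓᵢ = 0.19·2 + 0.14·3 + 0.20·4 + 0.09·3 + 0.18·3 + 0.14·2 + 0.06·4 = 2.93 bits/symbol.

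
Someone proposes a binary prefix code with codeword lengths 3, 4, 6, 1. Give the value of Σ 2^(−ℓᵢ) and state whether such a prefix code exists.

With common denominator 2^6 = 64: Σ 2^(−ℓᵢ) = 8/64 + 4/64 + 1/64 + 32/64 = 45/64 = 0.703125.
Kraft's inequality requires Σ ≤ 1; here Σ = 0.703125 ≤ 1, so such a prefix code exists.

0.703125; yes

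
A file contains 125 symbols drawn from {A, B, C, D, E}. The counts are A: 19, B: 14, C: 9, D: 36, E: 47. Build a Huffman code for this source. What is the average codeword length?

2.144 bits/symbol

Probabilities are the counts divided by 125.
Repeatedly combine the two least-probable nodes; the expected code length is the sum of the merged weights.
merge 9/125 + 14/125 → 23/125
merge 19/125 + 23/125 → 42/125
merge 36/125 + 42/125 → 78/125
merge 47/125 + 78/125 → 1
L = 23/125 + 42/125 + 78/125 + 1 = 268/125 = 2.144 bits/symbol.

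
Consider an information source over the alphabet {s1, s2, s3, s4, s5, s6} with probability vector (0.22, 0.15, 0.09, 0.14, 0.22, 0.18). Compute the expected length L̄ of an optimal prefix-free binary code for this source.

Repeatedly combine the two least-probable nodes; the expected code length is the sum of the merged weights.
merge 9/100 + 7/50 → 23/100
merge 3/20 + 9/50 → 33/100
merge 11/50 + 11/50 → 11/25
merge 23/100 + 33/100 → 14/25
merge 11/25 + 14/25 → 1
L = 23/100 + 33/100 + 11/25 + 14/25 + 1 = 64/25 = 2.56 bits/symbol.

2.56 bits/symbol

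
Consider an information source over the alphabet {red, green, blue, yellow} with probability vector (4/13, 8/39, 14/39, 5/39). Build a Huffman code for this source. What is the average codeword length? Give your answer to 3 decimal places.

Repeatedly combine the two least-probable nodes; the expected code length is the sum of the merged weights.
merge 5/39 + 8/39 → 1/3
merge 4/13 + 1/3 → 25/39
merge 14/39 + 25/39 → 1
L = 1/3 + 25/39 + 1 = 77/39 ≈ 1.974 bits/symbol.

1.974 bits/symbol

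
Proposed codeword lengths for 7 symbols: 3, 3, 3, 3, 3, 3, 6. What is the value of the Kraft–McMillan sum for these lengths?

With common denominator 2^6 = 64: Σ 2^(−ℓᵢ) = 8/64 + 8/64 + 8/64 + 8/64 + 8/64 + 8/64 + 1/64 = 49/64 = 0.765625.

0.765625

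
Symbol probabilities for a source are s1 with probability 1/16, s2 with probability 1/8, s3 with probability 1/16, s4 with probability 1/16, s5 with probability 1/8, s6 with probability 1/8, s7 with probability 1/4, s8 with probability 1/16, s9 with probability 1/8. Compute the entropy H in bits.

3 bits

Each probability is a power of 1/2, so log₂(1/p) is an integer.
H = Σ p·log₂(1/p) = 1/16·4 + 1/8·3 + 1/16·4 + 1/16·4 + 1/8·3 + 1/8·3 + 1/4·2 + 1/16·4 + 1/8·3 = 3 bits.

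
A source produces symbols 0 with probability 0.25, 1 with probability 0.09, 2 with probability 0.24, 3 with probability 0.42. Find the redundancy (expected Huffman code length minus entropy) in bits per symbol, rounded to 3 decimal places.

Entropy H = −Σ p log₂ p ≈ 1.8324 bits.
Huffman merges: 9/100+6/25→33/100; 1/4+33/100→29/50; 21/50+29/50→1. L = 191/100 ≈ 1.9100.
L − H = 1.9100 − 1.8324 = 0.078 bits.

0.078 bits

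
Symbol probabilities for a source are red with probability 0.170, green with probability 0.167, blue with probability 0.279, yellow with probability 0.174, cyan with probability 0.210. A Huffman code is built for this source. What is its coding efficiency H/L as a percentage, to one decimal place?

Entropy H = −Σ p log₂ p ≈ 2.2914 bits.
Huffman merges: 167/1000+17/100→337/1000; 87/500+21/100→48/125; 279/1000+337/1000→77/125; 48/125+77/125→1. L = 2337/1000 ≈ 2.3370.
Efficiency = H/L = 2.2914/2.3370 = 98.0%.

98.0%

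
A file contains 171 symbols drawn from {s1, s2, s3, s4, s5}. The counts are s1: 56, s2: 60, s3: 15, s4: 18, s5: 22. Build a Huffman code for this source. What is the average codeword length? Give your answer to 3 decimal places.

2.164 bits/symbol

Probabilities are the counts divided by 171.
Repeatedly combine the two least-probable nodes; the expected code length is the sum of the merged weights.
merge 5/57 + 2/19 → 11/57
merge 22/171 + 11/57 → 55/171
merge 55/171 + 56/171 → 37/57
merge 20/57 + 37/57 → 1
L = 11/57 + 55/171 + 37/57 + 1 = 370/171 ≈ 2.164 bits/symbol.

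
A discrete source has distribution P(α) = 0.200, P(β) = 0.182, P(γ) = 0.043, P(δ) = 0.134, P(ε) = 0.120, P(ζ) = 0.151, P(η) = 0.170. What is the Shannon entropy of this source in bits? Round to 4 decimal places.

H = −Σ pᵢ log₂ pᵢ.
−0.200·log₂(0.200) = 0.4644
−0.182·log₂(0.182) = 0.4474
−0.043·log₂(0.043) = 0.1952
−0.134·log₂(0.134) = 0.3886
−0.120·log₂(0.120) = 0.3671
−0.151·log₂(0.151) = 0.4118
−0.170·log₂(0.170) = 0.4346
Sum ≈ 2.7090 → 2.7090 bits.

2.7090 bits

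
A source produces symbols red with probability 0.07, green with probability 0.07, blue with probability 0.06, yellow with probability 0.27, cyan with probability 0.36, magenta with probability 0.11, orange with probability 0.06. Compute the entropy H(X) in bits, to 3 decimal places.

2.415 bits

H = −Σ pᵢ log₂ pᵢ.
−0.07·log₂(0.07) = 0.2686
−0.07·log₂(0.07) = 0.2686
−0.06·log₂(0.06) = 0.2435
−0.27·log₂(0.27) = 0.5100
−0.36·log₂(0.36) = 0.5306
−0.11·log₂(0.11) = 0.3503
−0.06·log₂(0.06) = 0.2435
Sum ≈ 2.4151 → 2.415 bits.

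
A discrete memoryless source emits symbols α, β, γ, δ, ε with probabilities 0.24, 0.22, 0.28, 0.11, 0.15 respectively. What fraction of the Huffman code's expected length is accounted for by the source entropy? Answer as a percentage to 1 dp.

99.5%

Entropy H = −Σ p log₂ p ≈ 2.2498 bits.
Huffman merges: 11/100+3/20→13/50; 11/50+6/25→23/50; 13/50+7/25→27/50; 23/50+27/50→1. L = 113/50 ≈ 2.2600.
Efficiency = H/L = 2.2498/2.2600 = 99.5%.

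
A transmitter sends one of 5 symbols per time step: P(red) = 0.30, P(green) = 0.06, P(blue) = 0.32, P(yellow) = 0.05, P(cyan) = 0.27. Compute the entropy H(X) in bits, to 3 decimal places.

2.017 bits

H = −Σ pᵢ log₂ pᵢ.
−0.30·log₂(0.30) = 0.5211
−0.06·log₂(0.06) = 0.2435
−0.32·log₂(0.32) = 0.5260
−0.05·log₂(0.05) = 0.2161
−0.27·log₂(0.27) = 0.5100
Sum ≈ 2.0168 → 2.017 bits.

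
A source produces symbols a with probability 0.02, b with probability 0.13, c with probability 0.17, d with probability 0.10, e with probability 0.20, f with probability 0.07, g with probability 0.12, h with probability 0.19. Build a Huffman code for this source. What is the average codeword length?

Repeatedly combine the two least-probable nodes; the expected code length is the sum of the merged weights.
merge 1/50 + 7/100 → 9/100
merge 9/100 + 1/10 → 19/100
merge 3/25 + 13/100 → 1/4
merge 17/100 + 19/100 → 9/25
merge 19/100 + 1/5 → 39/100
merge 1/4 + 9/25 → 61/100
merge 39/100 + 61/100 → 1
L = 9/100 + 19/100 + 1/4 + 9/25 + 39/100 + 61/100 + 1 = 289/100 = 2.89 bits/symbol.

2.89 bits/symbol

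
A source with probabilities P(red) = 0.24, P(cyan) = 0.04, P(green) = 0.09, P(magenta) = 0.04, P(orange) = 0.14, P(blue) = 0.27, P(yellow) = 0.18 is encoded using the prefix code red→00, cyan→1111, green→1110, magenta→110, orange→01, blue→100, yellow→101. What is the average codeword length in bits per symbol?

2.75 bits/symbol

L̄ = Σ pᵢ·ℓᵢ = 0.24·2 + 0.04·4 + 0.09·4 + 0.04·3 + 0.14·2 + 0.27·3 + 0.18·3 = 2.75 bits/symbol.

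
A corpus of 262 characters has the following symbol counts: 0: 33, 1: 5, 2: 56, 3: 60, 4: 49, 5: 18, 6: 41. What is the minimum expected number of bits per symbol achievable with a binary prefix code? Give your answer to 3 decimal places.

2.645 bits/symbol

Probabilities are the counts divided by 262.
Repeatedly combine the two least-probable nodes; the expected code length is the sum of the merged weights.
merge 5/262 + 9/131 → 23/262
merge 23/262 + 33/262 → 28/131
merge 41/262 + 49/262 → 45/131
merge 28/131 + 28/131 → 56/131
merge 30/131 + 45/131 → 75/131
merge 56/131 + 75/131 → 1
L = 23/262 + 28/131 + 45/131 + 56/131 + 75/131 + 1 = 693/262 ≈ 2.645 bits/symbol.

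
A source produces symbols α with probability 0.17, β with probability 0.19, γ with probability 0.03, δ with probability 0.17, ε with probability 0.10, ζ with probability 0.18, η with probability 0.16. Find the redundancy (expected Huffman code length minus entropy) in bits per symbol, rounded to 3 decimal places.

Entropy H = −Σ p log₂ p ≈ 2.6767 bits.
Huffman merges: 3/100+1/10→13/100; 13/100+4/25→29/100; 17/100+17/100→17/50; 9/50+19/100→37/100; 29/100+17/50→63/100; 37/100+63/100→1. L = 69/25 ≈ 2.7600.
L − H = 2.7600 − 2.6767 = 0.083 bits.

0.083 bits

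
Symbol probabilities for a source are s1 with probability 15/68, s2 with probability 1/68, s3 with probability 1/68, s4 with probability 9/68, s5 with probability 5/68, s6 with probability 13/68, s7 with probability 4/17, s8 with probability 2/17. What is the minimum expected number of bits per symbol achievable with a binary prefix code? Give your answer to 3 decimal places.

Repeatedly combine the two least-probable nodes; the expected code length is the sum of the merged weights.
merge 1/68 + 1/68 → 1/34
merge 1/34 + 5/68 → 7/68
merge 7/68 + 2/17 → 15/68
merge 9/68 + 13/68 → 11/34
merge 15/68 + 15/68 → 15/34
merge 4/17 + 11/34 → 19/34
merge 15/34 + 19/34 → 1
L = 1/34 + 7/68 + 15/68 + 11/34 + 15/34 + 19/34 + 1 = 91/34 ≈ 2.676 bits/symbol.

2.676 bits/symbol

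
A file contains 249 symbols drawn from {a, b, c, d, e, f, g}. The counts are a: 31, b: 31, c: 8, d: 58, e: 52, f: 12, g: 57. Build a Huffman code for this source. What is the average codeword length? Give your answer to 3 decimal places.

Probabilities are the counts divided by 249.
Repeatedly combine the two least-probable nodes; the expected code length is the sum of the merged weights.
merge 8/249 + 4/83 → 20/249
merge 20/249 + 31/249 → 17/83
merge 31/249 + 17/83 → 82/249
merge 52/249 + 19/83 → 109/249
merge 58/249 + 82/249 → 140/249
merge 109/249 + 140/249 → 1
L = 20/249 + 17/83 + 82/249 + 109/249 + 140/249 + 1 = 217/83 ≈ 2.614 bits/symbol.

2.614 bits/symbol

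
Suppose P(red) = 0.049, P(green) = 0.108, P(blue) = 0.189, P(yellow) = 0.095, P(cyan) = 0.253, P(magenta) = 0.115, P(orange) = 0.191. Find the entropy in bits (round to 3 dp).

2.654 bits

H = −Σ pᵢ log₂ pᵢ.
−0.049·log₂(0.049) = 0.2132
−0.108·log₂(0.108) = 0.3468
−0.189·log₂(0.189) = 0.4543
−0.095·log₂(0.095) = 0.3226
−0.253·log₂(0.253) = 0.5016
−0.115·log₂(0.115) = 0.3588
−0.191·log₂(0.191) = 0.4562
Sum ≈ 2.6535 → 2.654 bits.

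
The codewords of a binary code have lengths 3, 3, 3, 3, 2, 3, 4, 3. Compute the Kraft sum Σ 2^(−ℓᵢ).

With common denominator 2^4 = 16: Σ 2^(−ℓᵢ) = 2/16 + 2/16 + 2/16 + 2/16 + 4/16 + 2/16 + 1/16 + 2/16 = 17/16 = 1.0625.

1.0625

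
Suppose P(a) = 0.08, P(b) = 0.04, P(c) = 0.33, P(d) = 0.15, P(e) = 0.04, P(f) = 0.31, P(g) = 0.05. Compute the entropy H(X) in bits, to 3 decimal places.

2.341 bits

H = −Σ pᵢ log₂ pᵢ.
−0.08·log₂(0.08) = 0.2915
−0.04·log₂(0.04) = 0.1858
−0.33·log₂(0.33) = 0.5278
−0.15·log₂(0.15) = 0.4105
−0.04·log₂(0.04) = 0.1858
−0.31·log₂(0.31) = 0.5238
−0.05·log₂(0.05) = 0.2161
Sum ≈ 2.3413 → 2.341 bits.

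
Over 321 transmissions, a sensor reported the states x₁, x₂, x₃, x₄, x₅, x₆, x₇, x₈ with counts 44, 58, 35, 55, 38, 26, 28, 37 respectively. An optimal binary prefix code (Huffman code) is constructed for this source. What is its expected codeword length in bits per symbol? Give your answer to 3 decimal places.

2.988 bits/symbol

Probabilities are the counts divided by 321.
Repeatedly combine the two least-probable nodes; the expected code length is the sum of the merged weights.
merge 26/321 + 28/321 → 18/107
merge 35/321 + 37/321 → 24/107
merge 38/321 + 44/321 → 82/321
merge 18/107 + 55/321 → 109/321
merge 58/321 + 24/107 → 130/321
merge 82/321 + 109/321 → 191/321
merge 130/321 + 191/321 → 1
L = 18/107 + 24/107 + 82/321 + 109/321 + 130/321 + 191/321 + 1 = 959/321 ≈ 2.988 bits/symbol.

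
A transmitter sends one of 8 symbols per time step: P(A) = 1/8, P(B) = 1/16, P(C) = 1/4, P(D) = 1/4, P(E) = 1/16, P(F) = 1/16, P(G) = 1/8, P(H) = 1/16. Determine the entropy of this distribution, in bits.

2.75 bits

Each probability is a power of 1/2, so log₂(1/p) is an integer.
H = Σ p·log₂(1/p) = 1/8·3 + 1/16·4 + 1/4·2 + 1/4·2 + 1/16·4 + 1/16·4 + 1/8·3 + 1/16·4 = 2.75 bits.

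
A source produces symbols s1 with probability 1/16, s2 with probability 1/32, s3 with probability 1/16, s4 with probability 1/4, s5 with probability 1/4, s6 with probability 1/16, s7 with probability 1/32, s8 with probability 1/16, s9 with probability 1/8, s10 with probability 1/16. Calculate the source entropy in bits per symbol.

Each probability is a power of 1/2, so log₂(1/p) is an integer.
H = Σ p·log₂(1/p) = 1/16·4 + 1/32·5 + 1/16·4 + 1/4·2 + 1/4·2 + 1/16·4 + 1/32·5 + 1/16·4 + 1/8·3 + 1/16·4 = 2.9375 bits.

2.9375 bits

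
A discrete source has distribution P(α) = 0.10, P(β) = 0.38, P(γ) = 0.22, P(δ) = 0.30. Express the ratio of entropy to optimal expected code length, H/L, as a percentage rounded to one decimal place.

96.1%

Entropy H = −Σ p log₂ p ≈ 1.8643 bits.
Huffman merges: 1/10+11/50→8/25; 3/10+8/25→31/50; 19/50+31/50→1. L = 97/50 ≈ 1.9400.
Efficiency = H/L = 1.8643/1.9400 = 96.1%.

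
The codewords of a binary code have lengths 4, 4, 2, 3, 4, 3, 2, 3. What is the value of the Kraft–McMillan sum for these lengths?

With common denominator 2^4 = 16: Σ 2^(−ℓᵢ) = 1/16 + 1/16 + 4/16 + 2/16 + 1/16 + 2/16 + 4/16 + 2/16 = 17/16 = 1.0625.

1.0625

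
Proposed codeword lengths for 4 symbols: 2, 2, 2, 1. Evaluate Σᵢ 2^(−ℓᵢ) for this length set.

With common denominator 2^2 = 4: Σ 2^(−ℓᵢ) = 1/4 + 1/4 + 1/4 + 2/4 = 5/4 = 1.25.

1.25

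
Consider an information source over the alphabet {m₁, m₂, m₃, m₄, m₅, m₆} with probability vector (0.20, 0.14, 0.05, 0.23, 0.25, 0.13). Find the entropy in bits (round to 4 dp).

H = −Σ pᵢ log₂ pᵢ.
−0.20·log₂(0.20) = 0.4644
−0.14·log₂(0.14) = 0.3971
−0.05·log₂(0.05) = 0.2161
−0.23·log₂(0.23) = 0.4877
−0.25·log₂(0.25) = 0.5000
−0.13·log₂(0.13) = 0.3826
Sum ≈ 2.4479 → 2.4479 bits.

2.4479 bits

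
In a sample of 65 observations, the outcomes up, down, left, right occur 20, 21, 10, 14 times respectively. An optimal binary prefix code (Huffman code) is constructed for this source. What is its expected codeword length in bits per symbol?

2 bits/symbol

Probabilities are the counts divided by 65.
Repeatedly combine the two least-probable nodes; the expected code length is the sum of the merged weights.
merge 2/13 + 14/65 → 24/65
merge 4/13 + 21/65 → 41/65
merge 24/65 + 41/65 → 1
L = 24/65 + 41/65 + 1 = 2 bits/symbol.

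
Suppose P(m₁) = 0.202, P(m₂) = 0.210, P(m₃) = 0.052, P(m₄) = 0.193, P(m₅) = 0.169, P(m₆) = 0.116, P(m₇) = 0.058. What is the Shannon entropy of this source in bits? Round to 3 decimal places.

H = −Σ pᵢ log₂ pᵢ.
−0.202·log₂(0.202) = 0.4661
−0.210·log₂(0.210) = 0.4728
−0.052·log₂(0.052) = 0.2218
−0.193·log₂(0.193) = 0.4581
−0.169·log₂(0.169) = 0.4335
−0.116·log₂(0.116) = 0.3605
−0.058·log₂(0.058) = 0.2383
Sum ≈ 2.6510 → 2.651 bits.

2.651 bits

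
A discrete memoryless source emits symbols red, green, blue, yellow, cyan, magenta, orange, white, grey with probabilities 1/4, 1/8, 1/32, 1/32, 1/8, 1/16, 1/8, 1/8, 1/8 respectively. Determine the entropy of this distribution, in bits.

Each probability is a power of 1/2, so log₂(1/p) is an integer.
H = Σ p·log₂(1/p) = 1/4·2 + 1/8·3 + 1/32·5 + 1/32·5 + 1/8·3 + 1/16·4 + 1/8·3 + 1/8·3 + 1/8·3 = 2.9375 bits.

2.9375 bits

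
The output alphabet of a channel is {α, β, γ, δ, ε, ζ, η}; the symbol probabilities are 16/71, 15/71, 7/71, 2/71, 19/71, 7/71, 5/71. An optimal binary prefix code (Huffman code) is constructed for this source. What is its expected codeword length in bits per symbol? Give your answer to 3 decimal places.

2.592 bits/symbol

Repeatedly combine the two least-probable nodes; the expected code length is the sum of the merged weights.
merge 2/71 + 5/71 → 7/71
merge 7/71 + 7/71 → 14/71
merge 7/71 + 14/71 → 21/71
merge 15/71 + 16/71 → 31/71
merge 19/71 + 21/71 → 40/71
merge 31/71 + 40/71 → 1
L = 7/71 + 14/71 + 21/71 + 31/71 + 40/71 + 1 = 184/71 ≈ 2.592 bits/symbol.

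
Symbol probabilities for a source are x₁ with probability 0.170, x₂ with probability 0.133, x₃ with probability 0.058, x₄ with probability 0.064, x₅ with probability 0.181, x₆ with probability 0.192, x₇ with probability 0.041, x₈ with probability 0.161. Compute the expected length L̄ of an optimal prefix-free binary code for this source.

2.889 bits/symbol

Repeatedly combine the two least-probable nodes; the expected code length is the sum of the merged weights.
merge 41/1000 + 29/500 → 99/1000
merge 8/125 + 99/1000 → 163/1000
merge 133/1000 + 161/1000 → 147/500
merge 163/1000 + 17/100 → 333/1000
merge 181/1000 + 24/125 → 373/1000
merge 147/500 + 333/1000 → 627/1000
merge 373/1000 + 627/1000 → 1
L = 99/1000 + 163/1000 + 147/500 + 333/1000 + 373/1000 + 627/1000 + 1 = 2889/1000 = 2.889 bits/symbol.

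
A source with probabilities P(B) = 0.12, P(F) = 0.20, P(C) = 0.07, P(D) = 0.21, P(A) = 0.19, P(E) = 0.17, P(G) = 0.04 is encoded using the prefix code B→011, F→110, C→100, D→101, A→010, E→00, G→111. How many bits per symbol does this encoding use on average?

2.83 bits/symbol

L̄ = Σ pᵢ·ℓᵢ = 0.12·3 + 0.20·3 + 0.07·3 + 0.21·3 + 0.19·3 + 0.17·2 + 0.04·3 = 2.83 bits/symbol.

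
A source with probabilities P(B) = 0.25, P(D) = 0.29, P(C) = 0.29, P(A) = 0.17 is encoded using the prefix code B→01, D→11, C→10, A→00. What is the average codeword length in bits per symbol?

2 bits/symbol

L̄ = Σ pᵢ·ℓᵢ = 0.25·2 + 0.29·2 + 0.29·2 + 0.17·2 = 2 bits/symbol.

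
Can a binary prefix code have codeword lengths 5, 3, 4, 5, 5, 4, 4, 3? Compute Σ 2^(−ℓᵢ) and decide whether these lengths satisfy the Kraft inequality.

0.53125; yes

With common denominator 2^5 = 32: Σ 2^(−ℓᵢ) = 1/32 + 4/32 + 2/32 + 1/32 + 1/32 + 2/32 + 2/32 + 4/32 = 17/32 = 0.53125.
Kraft's inequality requires Σ ≤ 1; here Σ = 0.53125 ≤ 1, so such a prefix code exists.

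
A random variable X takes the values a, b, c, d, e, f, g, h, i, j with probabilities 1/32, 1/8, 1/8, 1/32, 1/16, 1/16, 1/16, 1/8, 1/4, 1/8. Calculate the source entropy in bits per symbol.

Each probability is a power of 1/2, so log₂(1/p) is an integer.
H = Σ p·log₂(1/p) = 1/32·5 + 1/8·3 + 1/8·3 + 1/32·5 + 1/16·4 + 1/16·4 + 1/16·4 + 1/8·3 + 1/4·2 + 1/8·3 = 3.0625 bits.

3.0625 bits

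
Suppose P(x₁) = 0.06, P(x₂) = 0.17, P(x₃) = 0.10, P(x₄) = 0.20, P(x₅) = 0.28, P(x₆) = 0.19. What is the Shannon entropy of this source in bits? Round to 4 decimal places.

2.4441 bits

H = −Σ pᵢ log₂ pᵢ.
−0.06·log₂(0.06) = 0.2435
−0.17·log₂(0.17) = 0.4346
−0.10·log₂(0.10) = 0.3322
−0.20·log₂(0.20) = 0.4644
−0.28·log₂(0.28) = 0.5142
−0.19·log₂(0.19) = 0.4552
Sum ≈ 2.4441 → 2.4441 bits.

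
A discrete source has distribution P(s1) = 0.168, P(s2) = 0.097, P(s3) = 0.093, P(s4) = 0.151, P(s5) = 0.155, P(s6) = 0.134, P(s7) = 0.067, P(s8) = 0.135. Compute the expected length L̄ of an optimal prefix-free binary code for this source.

Repeatedly combine the two least-probable nodes; the expected code length is the sum of the merged weights.
merge 67/1000 + 93/1000 → 4/25
merge 97/1000 + 67/500 → 231/1000
merge 27/200 + 151/1000 → 143/500
merge 31/200 + 4/25 → 63/200
merge 21/125 + 231/1000 → 399/1000
merge 143/500 + 63/200 → 601/1000
merge 399/1000 + 601/1000 → 1
L = 4/25 + 231/1000 + 143/500 + 63/200 + 399/1000 + 601/1000 + 1 = 374/125 = 2.992 bits/symbol.

2.992 bits/symbol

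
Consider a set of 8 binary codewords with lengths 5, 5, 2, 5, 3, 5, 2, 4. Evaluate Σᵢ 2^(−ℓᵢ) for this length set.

With common denominator 2^5 = 32: Σ 2^(−ℓᵢ) = 1/32 + 1/32 + 8/32 + 1/32 + 4/32 + 1/32 + 8/32 + 2/32 = 26/32 = 0.8125.

0.8125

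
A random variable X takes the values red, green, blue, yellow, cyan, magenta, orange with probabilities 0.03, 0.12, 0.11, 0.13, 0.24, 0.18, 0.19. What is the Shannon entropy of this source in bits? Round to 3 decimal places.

H = −Σ pᵢ log₂ pᵢ.
−0.03·log₂(0.03) = 0.1518
−0.12·log₂(0.12) = 0.3671
−0.11·log₂(0.11) = 0.3503
−0.13·log₂(0.13) = 0.3826
−0.24·log₂(0.24) = 0.4941
−0.18·log₂(0.18) = 0.4453
−0.19·log₂(0.19) = 0.4552
Sum ≈ 2.6464 → 2.646 bits.

2.646 bits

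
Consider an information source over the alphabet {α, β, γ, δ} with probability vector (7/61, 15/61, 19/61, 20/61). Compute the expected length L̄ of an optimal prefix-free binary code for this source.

2 bits/symbol

Repeatedly combine the two least-probable nodes; the expected code length is the sum of the merged weights.
merge 7/61 + 15/61 → 22/61
merge 19/61 + 20/61 → 39/61
merge 22/61 + 39/61 → 1
L = 22/61 + 39/61 + 1 = 2 bits/symbol.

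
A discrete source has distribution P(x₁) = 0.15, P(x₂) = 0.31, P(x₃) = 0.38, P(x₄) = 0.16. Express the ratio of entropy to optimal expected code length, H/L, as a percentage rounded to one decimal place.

97.8%

Entropy H = −Σ p log₂ p ≈ 1.8878 bits.
Huffman merges: 3/20+4/25→31/100; 31/100+31/100→31/50; 19/50+31/50→1. L = 193/100 ≈ 1.9300.
Efficiency = H/L = 1.8878/1.9300 = 97.8%.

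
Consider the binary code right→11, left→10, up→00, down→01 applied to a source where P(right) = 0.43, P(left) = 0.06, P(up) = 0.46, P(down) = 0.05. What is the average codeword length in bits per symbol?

2 bits/symbol

L̄ = Σ pᵢ·ℓᵢ = 0.43·2 + 0.06·2 + 0.46·2 + 0.05·2 = 2 bits/symbol.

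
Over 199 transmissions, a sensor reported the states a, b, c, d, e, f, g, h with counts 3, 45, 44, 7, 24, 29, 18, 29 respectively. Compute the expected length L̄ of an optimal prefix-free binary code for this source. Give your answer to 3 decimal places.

2.744 bits/symbol

Probabilities are the counts divided by 199.
Repeatedly combine the two least-probable nodes; the expected code length is the sum of the merged weights.
merge 3/199 + 7/199 → 10/199
merge 10/199 + 18/199 → 28/199
merge 24/199 + 28/199 → 52/199
merge 29/199 + 29/199 → 58/199
merge 44/199 + 45/199 → 89/199
merge 52/199 + 58/199 → 110/199
merge 89/199 + 110/199 → 1
L = 10/199 + 28/199 + 52/199 + 58/199 + 89/199 + 110/199 + 1 = 546/199 ≈ 2.744 bits/symbol.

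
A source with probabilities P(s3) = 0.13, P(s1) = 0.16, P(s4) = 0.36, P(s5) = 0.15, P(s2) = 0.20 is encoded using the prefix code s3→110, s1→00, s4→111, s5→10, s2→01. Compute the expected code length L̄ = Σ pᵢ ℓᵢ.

L̄ = Σ pᵢ·ℓᵢ = 0.13·3 + 0.16·2 + 0.36·3 + 0.15·2 + 0.20·2 = 2.49 bits/symbol.

2.49 bits/symbol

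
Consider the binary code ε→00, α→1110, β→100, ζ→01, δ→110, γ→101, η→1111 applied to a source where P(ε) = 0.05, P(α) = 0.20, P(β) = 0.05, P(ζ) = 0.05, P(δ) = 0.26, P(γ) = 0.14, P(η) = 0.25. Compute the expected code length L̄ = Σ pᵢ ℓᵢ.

3.35 bits/symbol

L̄ = Σ pᵢ·ℓᵢ = 0.05·2 + 0.20·4 + 0.05·3 + 0.05·2 + 0.26·3 + 0.14·3 + 0.25·4 = 3.35 bits/symbol.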